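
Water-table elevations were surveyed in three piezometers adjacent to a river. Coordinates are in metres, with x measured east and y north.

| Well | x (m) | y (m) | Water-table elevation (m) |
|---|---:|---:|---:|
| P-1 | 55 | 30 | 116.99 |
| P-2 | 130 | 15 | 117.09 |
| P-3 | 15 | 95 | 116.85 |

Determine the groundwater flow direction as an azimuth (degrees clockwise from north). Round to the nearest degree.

Taking P-1 as reference: P-2−P-1 = (75, -15, +0.10); P-3−P-1 = (-40, 65, -0.14).
Determinant of the coordinate differences = 75·65 − (-40)·(-15) = 4275.
∂h/∂x = [(+0.10)·65 − (-0.14)·(-15)] / 4275 = +0.001029
∂h/∂y = [75·(-0.14) − (-40)·(+0.10)] / 4275 = -0.001520
Flow direction (−∇h) has components (-0.001029 E, +0.001520 N).
Azimuth = atan2(E, N) = atan2(-0.001029, +0.001520) = 325.9° ≈ 326°.

326°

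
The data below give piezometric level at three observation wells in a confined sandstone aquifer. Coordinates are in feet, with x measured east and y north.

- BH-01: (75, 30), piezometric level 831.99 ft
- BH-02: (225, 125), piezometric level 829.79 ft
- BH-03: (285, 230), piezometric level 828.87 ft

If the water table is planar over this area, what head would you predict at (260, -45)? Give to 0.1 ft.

With h = a·x + b·y + c and BH-01 as origin, the differences give:
  150·a + 95·b = -2.20
  210·a + 200·b = -3.12
Eliminate b (×200 and ×95, subtract): 10050·a = -143.600 → a = ∂h/∂x = -0.01429
Back-substitute: b = ∂h/∂y = -0.0005970.
h(260, -45) = 831.99 + (-0.01429)·(185) + (-0.0005970)·(-75) = 831.99 -2.643 +0.045 = 829.391 ft.

829.4 ft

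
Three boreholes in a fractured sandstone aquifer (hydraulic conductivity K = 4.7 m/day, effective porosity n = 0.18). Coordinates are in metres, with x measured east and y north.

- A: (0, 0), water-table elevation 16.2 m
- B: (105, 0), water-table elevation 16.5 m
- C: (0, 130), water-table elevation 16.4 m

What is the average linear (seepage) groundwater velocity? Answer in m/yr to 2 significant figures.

31 m/yr

∂h/∂x = (16.5 − 16.2) / (105 − 0) = +0.002857
∂h/∂y = (16.4 − 16.2) / (130 − 0) = +0.001538
|∇h| = √(0.002857² + 0.001538²) = 0.003245
Seepage velocity v = K·i/n = 4.7 × 0.003245 / 0.18 = 0.08473 m/day = 30.95 m/yr.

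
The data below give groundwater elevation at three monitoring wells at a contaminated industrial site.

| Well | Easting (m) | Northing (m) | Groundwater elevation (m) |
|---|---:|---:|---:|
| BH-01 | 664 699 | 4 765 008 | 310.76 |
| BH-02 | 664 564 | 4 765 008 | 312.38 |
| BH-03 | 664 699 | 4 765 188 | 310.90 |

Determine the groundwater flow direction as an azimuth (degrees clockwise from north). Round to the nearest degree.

094°

∂h/∂x = (312.38 − 310.76) / (664564 − 664699) = -0.01200
∂h/∂y = (310.90 − 310.76) / (4765188 − 4765008) = +0.0007778
Flow direction (−∇h) has components (+0.01200 E, -0.0007778 N).
Azimuth = atan2(E, N) = atan2(+0.01200, -0.0007778) = 93.7° ≈ 094°.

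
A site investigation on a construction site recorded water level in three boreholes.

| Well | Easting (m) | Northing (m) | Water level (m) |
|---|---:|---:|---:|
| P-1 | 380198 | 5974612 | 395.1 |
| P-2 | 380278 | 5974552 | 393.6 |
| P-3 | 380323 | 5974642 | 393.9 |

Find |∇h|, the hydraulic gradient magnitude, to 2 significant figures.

Three-point gradient (reference P-1): Δ to P-2 = (80, -60, -1.5), Δ to P-3 = (125, 30, -1.2).
∂h/∂x = -0.01182, ∂h/∂y = +0.009242 (det = 9900).
|∇h| = √(-0.01182² + 0.009242²) = 0.015

0.015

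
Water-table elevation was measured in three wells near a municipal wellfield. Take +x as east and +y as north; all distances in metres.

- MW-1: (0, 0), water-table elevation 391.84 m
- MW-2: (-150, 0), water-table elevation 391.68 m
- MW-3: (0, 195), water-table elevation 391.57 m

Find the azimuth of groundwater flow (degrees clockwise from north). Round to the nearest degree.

322°

∂h/∂x = (391.68 − 391.84) / (-150 − 0) = +0.001067
∂h/∂y = (391.57 − 391.84) / (195 − 0) = -0.001385
Flow direction (−∇h) has components (-0.001067 E, +0.001385 N).
Azimuth = atan2(E, N) = atan2(-0.001067, +0.001385) = 322.4° ≈ 322°.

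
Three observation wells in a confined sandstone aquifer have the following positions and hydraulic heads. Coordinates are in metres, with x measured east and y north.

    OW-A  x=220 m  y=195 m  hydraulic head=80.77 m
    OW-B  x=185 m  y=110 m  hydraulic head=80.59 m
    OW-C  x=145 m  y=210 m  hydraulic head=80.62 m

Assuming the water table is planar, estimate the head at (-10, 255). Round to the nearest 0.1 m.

Differences from OW-A: to OW-B (Δx, Δy, Δh) = (-35, -85, -0.18); to OW-C = (-75, 15, -0.15).
Solve a·Δx + b·Δy = Δh: det = (-35)·15 − (-75)·(-85) = -6900.
∂h/∂x = [(-0.18)·15 − (-0.15)·(-85)] / -6900 = +0.002239
∂h/∂y = [(-35)·(-0.15) − (-75)·(-0.18)] / -6900 = +0.001196
h(-10, 255) = 80.77 + (+0.002239)·(-230) + (+0.001196)·(60) = 80.77 -0.515 +0.072 = 80.327 m.

80.3 m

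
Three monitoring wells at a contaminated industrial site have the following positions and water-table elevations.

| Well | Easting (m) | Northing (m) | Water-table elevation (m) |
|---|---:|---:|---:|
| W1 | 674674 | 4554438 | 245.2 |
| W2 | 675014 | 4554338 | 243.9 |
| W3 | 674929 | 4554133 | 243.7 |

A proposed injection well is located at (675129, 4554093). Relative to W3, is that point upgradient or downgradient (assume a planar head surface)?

downgradient

Differences from W1: to W2 (Δx, Δy, Δh) = (340, -100, -1.3); to W3 = (255, -305, -1.5).
Solve a·Δx + b·Δy = Δh: det = 340·(-305) − 255·(-100) = -78200.
∂h/∂x = [(-1.3)·(-305) − (-1.5)·(-100)] / -78200 = -0.003152
∂h/∂y = [340·(-1.5) − 255·(-1.3)] / -78200 = +0.002283
Head at (675129, 4554093) = 245.2 + (-0.003152)·(455) + (+0.002283)·(-345) = 242.98 m.
That is lower than the 243.7 m at W3, so the point is downgradient.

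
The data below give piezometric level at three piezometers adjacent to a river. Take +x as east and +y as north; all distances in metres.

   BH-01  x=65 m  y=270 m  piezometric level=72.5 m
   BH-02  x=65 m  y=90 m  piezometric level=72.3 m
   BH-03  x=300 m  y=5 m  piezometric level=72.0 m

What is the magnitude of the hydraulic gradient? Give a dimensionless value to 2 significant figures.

0.0014

Taking BH-01 as reference: BH-02−BH-01 = (0, -180, -0.2); BH-03−BH-01 = (235, -265, -0.5).
Determinant of the coordinate differences = 0·(-265) − 235·(-180) = 42300.
∂h/∂x = [(-0.2)·(-265) − (-0.5)·(-180)] / 42300 = -0.0008747
∂h/∂y = [0·(-0.5) − 235·(-0.2)] / 42300 = +0.001111
|∇h| = √(-0.0008747² + 0.001111²) = 0.001414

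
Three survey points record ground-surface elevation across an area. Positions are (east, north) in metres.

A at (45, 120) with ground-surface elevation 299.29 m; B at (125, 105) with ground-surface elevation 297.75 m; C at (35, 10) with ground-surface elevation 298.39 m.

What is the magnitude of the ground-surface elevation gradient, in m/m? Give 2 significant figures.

0.020 m/m

With z = a·x + b·y + c and A as origin, the differences give:
  80·a + (-15)·b = -1.54
  (-10)·a + (-110)·b = -0.90
Eliminate b (×(-110) and ×(-15), subtract): -8950·a = 155.900 → a = ∂z/∂x = -0.01742
Back-substitute: b = ∂z/∂y = +0.009765.
|∇f| = √(-0.01742² + 0.009765²) = 0.01997 m/m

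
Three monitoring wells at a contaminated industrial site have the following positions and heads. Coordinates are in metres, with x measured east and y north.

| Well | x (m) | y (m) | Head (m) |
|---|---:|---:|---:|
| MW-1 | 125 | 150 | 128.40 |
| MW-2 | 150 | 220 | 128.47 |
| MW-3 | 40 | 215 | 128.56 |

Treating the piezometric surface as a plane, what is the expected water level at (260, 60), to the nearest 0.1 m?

Taking MW-1 as reference: MW-2−MW-1 = (25, 70, +0.07); MW-3−MW-1 = (-85, 65, +0.16).
Solve a·Δx + b·Δy = Δh: det = 25·65 − (-85)·70 = 7575.
∂h/∂x = [(+0.07)·65 − (+0.16)·70] / 7575 = -0.0008779
∂h/∂y = [25·(+0.16) − (-85)·(+0.07)] / 7575 = +0.001314
h(260, 60) = 128.40 + (-0.0008779)·(135) + (+0.001314)·(-90) = 128.40 -0.119 -0.118 = 128.163 m.

128.2 m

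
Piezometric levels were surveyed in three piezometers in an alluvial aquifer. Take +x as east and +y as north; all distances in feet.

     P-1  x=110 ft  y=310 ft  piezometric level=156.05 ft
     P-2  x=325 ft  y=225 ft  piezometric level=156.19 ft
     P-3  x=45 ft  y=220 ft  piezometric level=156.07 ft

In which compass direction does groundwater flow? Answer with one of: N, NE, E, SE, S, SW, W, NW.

NW

Three-point gradient (reference P-1): Δ to P-2 = (215, -85, +0.14), Δ to P-3 = (-65, -90, +0.02).
∂h/∂x = +0.0004382, ∂h/∂y = -0.0005387 (det = -24875).
Flow = −∇h = (-0.0004382 east, +0.0005387 north), which points northwest.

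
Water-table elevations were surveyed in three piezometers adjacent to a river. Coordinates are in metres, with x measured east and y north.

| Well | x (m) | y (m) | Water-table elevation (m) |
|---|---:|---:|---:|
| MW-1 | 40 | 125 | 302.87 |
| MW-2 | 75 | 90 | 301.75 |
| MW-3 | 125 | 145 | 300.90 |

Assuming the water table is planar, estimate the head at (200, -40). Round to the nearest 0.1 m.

297.7 m

Three-point gradient (reference MW-1): Δ to MW-2 = (35, -35, -1.12), Δ to MW-3 = (85, 20, -1.97).
∂h/∂x = -0.02486, ∂h/∂y = +0.007143 (det = 3675).
h(200, -40) = 302.87 + (-0.02486)·(160) + (+0.007143)·(-165) = 302.87 -3.977 -1.179 = 297.714 m.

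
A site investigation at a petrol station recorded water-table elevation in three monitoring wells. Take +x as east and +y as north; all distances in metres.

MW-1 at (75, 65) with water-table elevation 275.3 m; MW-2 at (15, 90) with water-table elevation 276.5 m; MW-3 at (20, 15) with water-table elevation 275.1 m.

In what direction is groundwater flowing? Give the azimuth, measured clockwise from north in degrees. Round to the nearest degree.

Differences from MW-1: to MW-2 (Δx, Δy, Δh) = (-60, 25, +1.2); to MW-3 = (-55, -50, -0.2).
Determinant of the coordinate differences = (-60)·(-50) − (-55)·25 = 4375.
∂h/∂x = [(+1.2)·(-50) − (-0.2)·25] / 4375 = -0.01257
∂h/∂y = [(-60)·(-0.2) − (-55)·(+1.2)] / 4375 = +0.01783
Flow direction (−∇h) has components (+0.01257 E, -0.01783 N).
Azimuth = atan2(E, N) = atan2(+0.01257, -0.01783) = 144.8° ≈ 145°.

145°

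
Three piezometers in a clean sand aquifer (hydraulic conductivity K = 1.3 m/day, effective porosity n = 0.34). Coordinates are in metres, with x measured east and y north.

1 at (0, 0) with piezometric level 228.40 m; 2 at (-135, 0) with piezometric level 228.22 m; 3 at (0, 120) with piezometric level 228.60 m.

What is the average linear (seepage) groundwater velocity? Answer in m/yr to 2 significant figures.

∂h/∂x = (228.22 − 228.40) / (-135 − 0) = +0.001333
∂h/∂y = (228.60 − 228.40) / (120 − 0) = +0.001667
|∇h| = √(0.001333² + 0.001667²) = 0.002134
Seepage velocity v = K·i/n = 1.3 × 0.002134 / 0.34 = 0.008159 m/day = 2.98 m/yr.

3.0 m/yr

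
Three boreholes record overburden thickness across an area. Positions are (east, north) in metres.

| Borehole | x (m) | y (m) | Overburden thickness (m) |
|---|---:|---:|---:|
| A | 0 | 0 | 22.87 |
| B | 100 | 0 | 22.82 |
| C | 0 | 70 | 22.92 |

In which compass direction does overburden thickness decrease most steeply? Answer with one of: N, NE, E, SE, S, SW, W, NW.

∂d/∂x = (22.82 − 22.87) / (100 − 0) = -0.0005000
∂d/∂y = (22.92 − 22.87) / (70 − 0) = +0.0007143
Steepest decrease is along −∇f = (+0.0005000 E, -0.0007143 N) → southeast.

SE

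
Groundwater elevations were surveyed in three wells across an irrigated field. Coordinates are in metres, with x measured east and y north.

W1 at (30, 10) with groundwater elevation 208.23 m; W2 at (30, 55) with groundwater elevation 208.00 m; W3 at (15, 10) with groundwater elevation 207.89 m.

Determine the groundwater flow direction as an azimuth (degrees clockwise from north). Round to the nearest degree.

283°

With h = a·x + b·y + c and W1 as origin, the differences give:
  0·a + 45·b = -0.23
  (-15)·a + 0·b = -0.34
Eliminate b (×0 and ×45, subtract): 675·a = 15.300 → a = ∂h/∂x = +0.02267
Back-substitute: b = ∂h/∂y = -0.005111.
Flow direction (−∇h) has components (-0.02267 E, +0.005111 N).
Azimuth = atan2(E, N) = atan2(-0.02267, +0.005111) = 282.7° ≈ 283°.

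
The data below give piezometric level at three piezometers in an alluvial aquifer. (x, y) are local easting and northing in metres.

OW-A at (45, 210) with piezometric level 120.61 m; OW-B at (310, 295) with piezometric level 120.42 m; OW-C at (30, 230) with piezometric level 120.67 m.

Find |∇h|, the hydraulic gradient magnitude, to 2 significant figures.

Differences from OW-A: to OW-B (Δx, Δy, Δh) = (265, 85, -0.19); to OW-C = (-15, 20, +0.06).
Determinant of the coordinate differences = 265·20 − (-15)·85 = 6575.
∂h/∂x = [(-0.19)·20 − (+0.06)·85] / 6575 = -0.001354
∂h/∂y = [265·(+0.06) − (-15)·(-0.19)] / 6575 = +0.001985
|∇h| = √(-0.001354² + 0.001985²) = 0.002403

0.0024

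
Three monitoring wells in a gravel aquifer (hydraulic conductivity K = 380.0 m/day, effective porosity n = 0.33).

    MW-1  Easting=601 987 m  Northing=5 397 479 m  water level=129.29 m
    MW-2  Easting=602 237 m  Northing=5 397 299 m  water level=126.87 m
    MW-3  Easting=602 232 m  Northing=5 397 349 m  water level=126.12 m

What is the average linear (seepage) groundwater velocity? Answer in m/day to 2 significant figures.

32 m/day

Taking MW-1 as reference: MW-2−MW-1 = (250, -180, -2.42); MW-3−MW-1 = (245, -130, -3.17).
Determinant of the coordinate differences = 250·(-130) − 245·(-180) = 11600.
∂h/∂x = [(-2.42)·(-130) − (-3.17)·(-180)] / 11600 = -0.02207
∂h/∂y = [250·(-3.17) − 245·(-2.42)] / 11600 = -0.01721
|∇h| = √(-0.02207² + -0.01721²) = 0.02799
Seepage velocity v = K·i/n = 380.0 × 0.02799 / 0.33 = 32.23 m/day.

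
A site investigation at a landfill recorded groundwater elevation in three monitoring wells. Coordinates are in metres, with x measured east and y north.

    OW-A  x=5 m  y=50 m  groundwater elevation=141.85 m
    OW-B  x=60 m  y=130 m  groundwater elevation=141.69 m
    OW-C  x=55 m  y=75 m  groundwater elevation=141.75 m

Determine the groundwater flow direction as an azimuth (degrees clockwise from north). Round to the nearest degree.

Differences from OW-A: to OW-B (Δx, Δy, Δh) = (55, 80, -0.16); to OW-C = (50, 25, -0.10).
Solve a·Δx + b·Δy = Δh: det = 55·25 − 50·80 = -2625.
∂h/∂x = [(-0.16)·25 − (-0.10)·80] / -2625 = -0.001524
∂h/∂y = [55·(-0.10) − 50·(-0.16)] / -2625 = -0.0009524
Flow direction (−∇h) has components (+0.001524 E, +0.0009524 N).
Azimuth = atan2(E, N) = atan2(+0.001524, +0.0009524) = 58.0° ≈ 058°.

058°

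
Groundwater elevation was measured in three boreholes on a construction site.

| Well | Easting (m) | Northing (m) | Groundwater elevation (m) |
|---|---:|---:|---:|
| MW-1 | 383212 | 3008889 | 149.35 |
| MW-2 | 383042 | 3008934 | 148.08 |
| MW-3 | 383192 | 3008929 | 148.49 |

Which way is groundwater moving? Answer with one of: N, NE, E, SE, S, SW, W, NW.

N

Differences from MW-1: to MW-2 (Δx, Δy, Δh) = (-170, 45, -1.27); to MW-3 = (-20, 40, -0.86).
Determinant of the coordinate differences = (-170)·40 − (-20)·45 = -5900.
∂h/∂x = [(-1.27)·40 − (-0.86)·45] / -5900 = +0.002051
∂h/∂y = [(-170)·(-0.86) − (-20)·(-1.27)] / -5900 = -0.02047
Flow = −∇h = (-0.002051 east, +0.02047 north), which points north.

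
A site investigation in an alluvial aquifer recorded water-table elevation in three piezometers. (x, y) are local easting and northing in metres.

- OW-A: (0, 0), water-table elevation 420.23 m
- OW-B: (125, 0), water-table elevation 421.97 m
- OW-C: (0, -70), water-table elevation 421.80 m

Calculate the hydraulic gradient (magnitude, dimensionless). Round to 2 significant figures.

∂h/∂x = (421.97 − 420.23) / (125 − 0) = +0.01392
∂h/∂y = (421.80 − 420.23) / (-70 − 0) = -0.02243
|∇h| = √(0.01392² + -0.02243²) = 0.0264

0.026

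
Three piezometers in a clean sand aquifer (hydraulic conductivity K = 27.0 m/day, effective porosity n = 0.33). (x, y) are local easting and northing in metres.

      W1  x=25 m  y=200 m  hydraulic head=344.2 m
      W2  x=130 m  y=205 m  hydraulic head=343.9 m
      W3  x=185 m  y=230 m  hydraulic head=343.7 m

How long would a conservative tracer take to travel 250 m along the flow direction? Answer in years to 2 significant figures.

2.5 years

With h = a·x + b·y + c and W1 as origin, the differences give:
  105·a + 5·b = -0.3
  160·a + 30·b = -0.5
Eliminate b (×30 and ×5, subtract): 2350·a = -6.50 → a = ∂h/∂x = -0.002766
Back-substitute: b = ∂h/∂y = -0.001915.
|∇h| = √(-0.002766² + -0.001915²) = 0.003364
Seepage velocity v = K·i/n = 27.0 × 0.003364 / 0.33 = 0.2752 m/day.
t = 250 / 0.2752 = 908.4 days = 2.49 years.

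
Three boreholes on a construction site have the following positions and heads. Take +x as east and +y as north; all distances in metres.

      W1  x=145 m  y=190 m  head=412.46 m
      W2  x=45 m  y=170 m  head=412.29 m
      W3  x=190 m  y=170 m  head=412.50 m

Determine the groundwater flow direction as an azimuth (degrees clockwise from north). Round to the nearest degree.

229°

With h = a·x + b·y + c and W1 as origin, the differences give:
  (-100)·a + (-20)·b = -0.17
  45·a + (-20)·b = +0.04
Eliminate b (×(-20) and ×(-20), subtract): 2900·a = 4.200 → a = ∂h/∂x = +0.001448
Back-substitute: b = ∂h/∂y = +0.001259.
Flow direction (−∇h) has components (-0.001448 E, -0.001259 N).
Azimuth = atan2(E, N) = atan2(-0.001448, -0.001259) = 229.0° ≈ 229°.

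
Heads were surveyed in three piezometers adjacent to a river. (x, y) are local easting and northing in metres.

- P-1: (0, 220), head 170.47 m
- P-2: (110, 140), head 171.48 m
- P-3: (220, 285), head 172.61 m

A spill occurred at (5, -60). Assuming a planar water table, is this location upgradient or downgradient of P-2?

Differences from P-1: to P-2 (Δx, Δy, Δh) = (110, -80, +1.01); to P-3 = (220, 65, +2.14).
Solve a·Δx + b·Δy = Δh: det = 110·65 − 220·(-80) = 24750.
∂h/∂x = [(+1.01)·65 − (+2.14)·(-80)] / 24750 = +0.009570
∂h/∂y = [110·(+2.14) − 220·(+1.01)] / 24750 = +0.0005333
Head at (5, -60) = 170.47 + (+0.009570)·(5) + (+0.0005333)·(-280) = 170.37 m.
That is lower than the 171.48 m at P-2, so the point is downgradient.

downgradient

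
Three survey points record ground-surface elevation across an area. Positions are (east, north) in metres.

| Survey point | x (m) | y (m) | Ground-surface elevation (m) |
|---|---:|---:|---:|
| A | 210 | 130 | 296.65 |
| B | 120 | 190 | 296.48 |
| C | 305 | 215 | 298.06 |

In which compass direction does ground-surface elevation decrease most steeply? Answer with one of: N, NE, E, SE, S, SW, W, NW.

SW

Three-point gradient (reference A): Δ to B = (-90, 60, -0.17), Δ to C = (95, 85, +1.41).
∂z/∂x = +0.007419, ∂z/∂y = +0.008296 (det = -13350).
Steepest decrease is along −∇f = (-0.007419 E, -0.008296 N) → southwest.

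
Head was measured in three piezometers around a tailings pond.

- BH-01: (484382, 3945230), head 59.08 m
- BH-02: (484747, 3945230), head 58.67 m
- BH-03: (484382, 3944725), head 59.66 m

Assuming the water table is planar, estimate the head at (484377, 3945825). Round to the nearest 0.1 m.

∂h/∂x = (58.67 − 59.08) / (484747 − 484382) = -0.001123
∂h/∂y = (59.66 − 59.08) / (3944725 − 3945230) = -0.001149
h(484377, 3945825) = 59.08 + (-0.001123)·(-5) + (-0.001149)·(595) = 59.08 +0.006 -0.683 = 58.402 m.

58.4 m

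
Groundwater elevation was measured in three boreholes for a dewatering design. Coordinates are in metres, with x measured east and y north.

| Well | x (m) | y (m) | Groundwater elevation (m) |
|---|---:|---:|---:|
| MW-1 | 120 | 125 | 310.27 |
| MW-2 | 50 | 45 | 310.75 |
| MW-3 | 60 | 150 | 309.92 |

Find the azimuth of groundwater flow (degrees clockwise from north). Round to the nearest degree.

Differences from MW-1: to MW-2 (Δx, Δy, Δh) = (-70, -80, +0.48); to MW-3 = (-60, 25, -0.35).
Solve a·Δx + b·Δy = Δh: det = (-70)·25 − (-60)·(-80) = -6550.
∂h/∂x = [(+0.48)·25 − (-0.35)·(-80)] / -6550 = +0.002443
∂h/∂y = [(-70)·(-0.35) − (-60)·(+0.48)] / -6550 = -0.008137
Flow direction (−∇h) has components (-0.002443 E, +0.008137 N).
Azimuth = atan2(E, N) = atan2(-0.002443, +0.008137) = 343.3° ≈ 343°.

343°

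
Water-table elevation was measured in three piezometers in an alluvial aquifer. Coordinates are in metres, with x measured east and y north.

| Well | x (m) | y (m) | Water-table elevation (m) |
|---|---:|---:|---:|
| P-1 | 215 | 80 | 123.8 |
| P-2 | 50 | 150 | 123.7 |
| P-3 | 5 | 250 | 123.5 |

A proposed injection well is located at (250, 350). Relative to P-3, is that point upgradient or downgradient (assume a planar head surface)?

Taking P-1 as reference: P-2−P-1 = (-165, 70, -0.1); P-3−P-1 = (-210, 170, -0.3).
Solve a·Δx + b·Δy = Δh: det = (-165)·170 − (-210)·70 = -13350.
∂h/∂x = [(-0.1)·170 − (-0.3)·70] / -13350 = -0.0002996
∂h/∂y = [(-165)·(-0.3) − (-210)·(-0.1)] / -13350 = -0.002135
Head at (250, 350) = 123.8 + (-0.0002996)·(35) + (-0.002135)·(270) = 123.21 m.
That is lower than the 123.5 m at P-3, so the point is downgradient.

downgradient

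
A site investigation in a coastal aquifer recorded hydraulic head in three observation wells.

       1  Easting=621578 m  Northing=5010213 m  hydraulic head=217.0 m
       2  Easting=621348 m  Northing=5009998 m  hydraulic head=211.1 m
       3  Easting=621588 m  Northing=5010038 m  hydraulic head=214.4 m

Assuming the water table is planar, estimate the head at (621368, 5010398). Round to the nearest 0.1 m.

217.5 m

Differences from 1: to 2 (Δx, Δy, Δh) = (-230, -215, -5.9); to 3 = (10, -175, -2.6).
Determinant of the coordinate differences = (-230)·(-175) − 10·(-215) = 42400.
∂h/∂x = [(-5.9)·(-175) − (-2.6)·(-215)] / 42400 = +0.01117
∂h/∂y = [(-230)·(-2.6) − 10·(-5.9)] / 42400 = +0.01550
h(621368, 5010398) = 217.0 + (+0.01117)·(-210) + (+0.01550)·(185) = 217.0 -2.345 +2.867 = 217.521 m.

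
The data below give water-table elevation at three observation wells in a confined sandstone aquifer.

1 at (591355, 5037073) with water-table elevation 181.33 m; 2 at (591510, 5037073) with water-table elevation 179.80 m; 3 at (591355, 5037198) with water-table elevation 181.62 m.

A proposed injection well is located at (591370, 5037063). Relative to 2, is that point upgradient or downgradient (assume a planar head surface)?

∂h/∂x = (179.80 − 181.33) / (591510 − 591355) = -0.009871
∂h/∂y = (181.62 − 181.33) / (5037198 − 5037073) = +0.002320
Head at (591370, 5037063) = 181.33 + (-0.009871)·(15) + (+0.002320)·(-10) = 181.16 m.
That is higher than the 179.80 m at 2, so the point is upgradient.

upgradient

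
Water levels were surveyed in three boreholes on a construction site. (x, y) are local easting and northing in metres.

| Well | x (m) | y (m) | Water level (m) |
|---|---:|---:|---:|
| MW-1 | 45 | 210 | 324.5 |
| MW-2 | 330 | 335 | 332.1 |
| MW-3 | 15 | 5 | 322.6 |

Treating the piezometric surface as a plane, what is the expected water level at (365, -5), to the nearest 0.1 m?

331.0 m

Differences from MW-1: to MW-2 (Δx, Δy, Δh) = (285, 125, +7.6); to MW-3 = (-30, -205, -1.9).
Solve a·Δx + b·Δy = Δh: det = 285·(-205) − (-30)·125 = -54675.
∂h/∂x = [(+7.6)·(-205) − (-1.9)·125] / -54675 = +0.02415
∂h/∂y = [285·(-1.9) − (-30)·(+7.6)] / -54675 = +0.005734
h(365, -5) = 324.5 + (+0.02415)·(320) + (+0.005734)·(-215) = 324.5 +7.729 -1.233 = 330.996 m.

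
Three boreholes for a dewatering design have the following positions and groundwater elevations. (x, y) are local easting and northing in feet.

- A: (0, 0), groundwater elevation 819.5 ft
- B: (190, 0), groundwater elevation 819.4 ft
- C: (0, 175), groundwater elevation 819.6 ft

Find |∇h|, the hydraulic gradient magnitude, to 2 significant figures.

∂h/∂x = (819.4 − 819.5) / (190 − 0) = -0.0005263
∂h/∂y = (819.6 − 819.5) / (175 − 0) = +0.0005714
|∇h| = √(-0.0005263² + 0.0005714²) = 0.0007768

0.00078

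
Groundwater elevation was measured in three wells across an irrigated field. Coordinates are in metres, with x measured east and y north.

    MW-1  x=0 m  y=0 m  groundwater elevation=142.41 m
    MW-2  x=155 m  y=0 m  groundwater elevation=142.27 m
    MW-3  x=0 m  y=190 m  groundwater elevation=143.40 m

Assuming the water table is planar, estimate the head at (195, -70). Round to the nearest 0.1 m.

∂h/∂x = (142.27 − 142.41) / (155 − 0) = -0.0009032
∂h/∂y = (143.40 − 142.41) / (190 − 0) = +0.005211
h(195, -70) = 142.41 + (-0.0009032)·(195) + (+0.005211)·(-70) = 142.41 -0.176 -0.365 = 141.869 m.

141.9 m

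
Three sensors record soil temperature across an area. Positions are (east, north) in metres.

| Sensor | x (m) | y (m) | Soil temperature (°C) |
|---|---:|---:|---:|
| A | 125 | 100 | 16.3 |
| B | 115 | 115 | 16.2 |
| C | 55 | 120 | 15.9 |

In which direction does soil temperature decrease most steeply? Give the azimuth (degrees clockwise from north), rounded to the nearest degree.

With T = a·x + b·y + c and A as origin, the differences give:
  (-10)·a + 15·b = -0.1
  (-70)·a + 20·b = -0.4
Eliminate b (×20 and ×15, subtract): 850·a = 4.00 → a = ∂T/∂x = +0.004706
Back-substitute: b = ∂T/∂y = -0.003529.
Steepest decrease is along −∇f: components (-0.004706 E, +0.003529 N).
Azimuth = atan2(-0.004706, +0.003529) = 306.9° ≈ 307°.

307°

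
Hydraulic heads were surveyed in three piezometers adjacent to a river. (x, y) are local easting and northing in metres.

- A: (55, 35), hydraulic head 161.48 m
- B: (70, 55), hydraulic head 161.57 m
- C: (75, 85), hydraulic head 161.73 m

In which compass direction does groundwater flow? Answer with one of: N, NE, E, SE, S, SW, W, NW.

S

Taking A as reference: B−A = (15, 20, +0.09); C−A = (20, 50, +0.25).
Solve a·Δx + b·Δy = Δh: det = 15·50 − 20·20 = 350.
∂h/∂x = [(+0.09)·50 − (+0.25)·20] / 350 = -0.001429
∂h/∂y = [15·(+0.25) − 20·(+0.09)] / 350 = +0.005571
Flow = −∇h = (+0.001429 east, -0.005571 north), which points south.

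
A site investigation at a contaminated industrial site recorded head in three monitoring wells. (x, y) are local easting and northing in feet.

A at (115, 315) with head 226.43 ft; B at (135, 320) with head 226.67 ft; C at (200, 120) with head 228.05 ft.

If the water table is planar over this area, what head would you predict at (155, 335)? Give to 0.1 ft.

226.9 ft

Differences from A: to B (Δx, Δy, Δh) = (20, 5, +0.24); to C = (85, -195, +1.62).
Solve a·Δx + b·Δy = Δh: det = 20·(-195) − 85·5 = -4325.
∂h/∂x = [(+0.24)·(-195) − (+1.62)·5] / -4325 = +0.01269
∂h/∂y = [20·(+1.62) − 85·(+0.24)] / -4325 = -0.002775
h(155, 335) = 226.43 + (+0.01269)·(40) + (-0.002775)·(20) = 226.43 +0.508 -0.055 = 226.882 ft.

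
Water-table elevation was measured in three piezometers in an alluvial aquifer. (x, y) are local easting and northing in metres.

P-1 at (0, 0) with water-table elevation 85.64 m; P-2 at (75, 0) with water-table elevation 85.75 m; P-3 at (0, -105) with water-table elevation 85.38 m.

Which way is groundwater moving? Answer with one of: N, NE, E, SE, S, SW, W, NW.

∂h/∂x = (85.75 − 85.64) / (75 − 0) = +0.001467
∂h/∂y = (85.38 − 85.64) / (-105 − 0) = +0.002476
Flow = −∇h = (-0.001467 east, -0.002476 north), which points southwest.

SW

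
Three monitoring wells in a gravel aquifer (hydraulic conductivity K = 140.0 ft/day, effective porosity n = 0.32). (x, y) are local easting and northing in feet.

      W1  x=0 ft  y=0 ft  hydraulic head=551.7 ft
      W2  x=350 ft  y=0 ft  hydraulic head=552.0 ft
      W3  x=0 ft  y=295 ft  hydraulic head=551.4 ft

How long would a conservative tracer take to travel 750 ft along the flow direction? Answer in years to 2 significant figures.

3.5 years

∂h/∂x = (552.0 − 551.7) / (350 − 0) = +0.0008571
∂h/∂y = (551.4 − 551.7) / (295 − 0) = -0.001017
|∇h| = √(0.0008571² + -0.001017²) = 0.00133
Seepage velocity v = K·i/n = 140.0 × 0.00133 / 0.32 = 0.5819 ft/day.
t = 750 / 0.5819 = 1289 days = 3.53 years.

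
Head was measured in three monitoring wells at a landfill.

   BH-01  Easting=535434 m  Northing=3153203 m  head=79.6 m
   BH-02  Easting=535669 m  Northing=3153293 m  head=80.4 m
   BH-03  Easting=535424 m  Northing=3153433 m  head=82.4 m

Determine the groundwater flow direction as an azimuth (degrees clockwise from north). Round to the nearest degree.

174°

Taking BH-01 as reference: BH-02−BH-01 = (235, 90, +0.8); BH-03−BH-01 = (-10, 230, +2.8).
Solve a·Δx + b·Δy = Δh: det = 235·230 − (-10)·90 = 54950.
∂h/∂x = [(+0.8)·230 − (+2.8)·90] / 54950 = -0.001237
∂h/∂y = [235·(+2.8) − (-10)·(+0.8)] / 54950 = +0.01212
Flow direction (−∇h) has components (+0.001237 E, -0.01212 N).
Azimuth = atan2(E, N) = atan2(+0.001237, -0.01212) = 174.2° ≈ 174°.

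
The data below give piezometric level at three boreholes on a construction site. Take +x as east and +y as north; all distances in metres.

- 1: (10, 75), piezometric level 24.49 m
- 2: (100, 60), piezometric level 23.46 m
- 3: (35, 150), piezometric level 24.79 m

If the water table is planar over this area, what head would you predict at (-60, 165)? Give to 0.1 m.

Taking 1 as reference: 2−1 = (90, -15, -1.03); 3−1 = (25, 75, +0.30).
Determinant of the coordinate differences = 90·75 − 25·(-15) = 7125.
∂h/∂x = [(-1.03)·75 − (+0.30)·(-15)] / 7125 = -0.01021
∂h/∂y = [90·(+0.30) − 25·(-1.03)] / 7125 = +0.007404
h(-60, 165) = 24.49 + (-0.01021)·(-70) + (+0.007404)·(90) = 24.49 +0.715 +0.666 = 25.871 m.

25.9 m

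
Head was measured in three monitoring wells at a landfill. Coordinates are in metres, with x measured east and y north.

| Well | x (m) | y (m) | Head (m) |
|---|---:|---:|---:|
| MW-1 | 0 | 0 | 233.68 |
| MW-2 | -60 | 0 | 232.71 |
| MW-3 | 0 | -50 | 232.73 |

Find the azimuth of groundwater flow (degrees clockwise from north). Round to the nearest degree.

∂h/∂x = (232.71 − 233.68) / (-60 − 0) = +0.01617
∂h/∂y = (232.73 − 233.68) / (-50 − 0) = +0.01900
Flow direction (−∇h) has components (-0.01617 E, -0.01900 N).
Azimuth = atan2(E, N) = atan2(-0.01617, -0.01900) = 220.4° ≈ 220°.

220°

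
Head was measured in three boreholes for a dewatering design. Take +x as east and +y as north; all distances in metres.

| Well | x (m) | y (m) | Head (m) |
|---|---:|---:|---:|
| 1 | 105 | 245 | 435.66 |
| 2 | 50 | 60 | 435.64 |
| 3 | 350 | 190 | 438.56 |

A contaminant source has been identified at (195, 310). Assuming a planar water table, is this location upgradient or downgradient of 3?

Taking 1 as reference: 2−1 = (-55, -185, -0.02); 3−1 = (245, -55, +2.90).
Solve a·Δx + b·Δy = Δh: det = (-55)·(-55) − 245·(-185) = 48350.
∂h/∂x = [(-0.02)·(-55) − (+2.90)·(-185)] / 48350 = +0.01112
∂h/∂y = [(-55)·(+2.90) − 245·(-0.02)] / 48350 = -0.003198
Head at (195, 310) = 435.66 + (+0.01112)·(90) + (-0.003198)·(65) = 436.45 m.
That is lower than the 438.56 m at 3, so the point is downgradient.

downgradient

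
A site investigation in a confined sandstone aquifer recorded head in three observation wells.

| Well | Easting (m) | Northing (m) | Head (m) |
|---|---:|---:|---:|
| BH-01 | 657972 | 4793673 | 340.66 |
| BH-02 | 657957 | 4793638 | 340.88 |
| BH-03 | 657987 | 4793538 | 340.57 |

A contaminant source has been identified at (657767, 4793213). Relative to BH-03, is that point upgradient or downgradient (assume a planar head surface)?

Differences from BH-01: to BH-02 (Δx, Δy, Δh) = (-15, -35, +0.22); to BH-03 = (15, -135, -0.09).
Solve a·Δx + b·Δy = Δh: det = (-15)·(-135) − 15·(-35) = 2550.
∂h/∂x = [(+0.22)·(-135) − (-0.09)·(-35)] / 2550 = -0.01288
∂h/∂y = [(-15)·(-0.09) − 15·(+0.22)] / 2550 = -0.0007647
Head at (657767, 4793213) = 340.66 + (-0.01288)·(-205) + (-0.0007647)·(-460) = 343.65 m.
That is higher than the 340.57 m at BH-03, so the point is upgradient.

upgradient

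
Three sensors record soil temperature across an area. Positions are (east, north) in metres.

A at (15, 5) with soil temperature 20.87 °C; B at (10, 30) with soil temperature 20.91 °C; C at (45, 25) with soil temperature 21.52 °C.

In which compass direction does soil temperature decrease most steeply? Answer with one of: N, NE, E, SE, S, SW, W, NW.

W

With T = a·x + b·y + c and A as origin, the differences give:
  (-5)·a + 25·b = +0.04
  30·a + 20·b = +0.65
Eliminate b (×20 and ×25, subtract): -850·a = -15.450 → a = ∂T/∂x = +0.01818
Back-substitute: b = ∂T/∂y = +0.005235.
Steepest decrease is along −∇f = (-0.01818 E, -0.005235 N) → west.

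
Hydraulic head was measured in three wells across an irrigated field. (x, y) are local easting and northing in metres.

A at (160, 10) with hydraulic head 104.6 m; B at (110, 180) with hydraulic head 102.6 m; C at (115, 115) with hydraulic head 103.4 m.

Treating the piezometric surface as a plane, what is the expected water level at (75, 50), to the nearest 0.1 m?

Taking A as reference: B−A = (-50, 170, -2.0); C−A = (-45, 105, -1.2).
Solve a·Δx + b·Δy = Δh: det = (-50)·105 − (-45)·170 = 2400.
∂h/∂x = [(-2.0)·105 − (-1.2)·170] / 2400 = -0.002500
∂h/∂y = [(-50)·(-1.2) − (-45)·(-2.0)] / 2400 = -0.01250
h(75, 50) = 104.6 + (-0.002500)·(-85) + (-0.01250)·(40) = 104.6 +0.213 -0.500 = 104.313 m.

104.3 m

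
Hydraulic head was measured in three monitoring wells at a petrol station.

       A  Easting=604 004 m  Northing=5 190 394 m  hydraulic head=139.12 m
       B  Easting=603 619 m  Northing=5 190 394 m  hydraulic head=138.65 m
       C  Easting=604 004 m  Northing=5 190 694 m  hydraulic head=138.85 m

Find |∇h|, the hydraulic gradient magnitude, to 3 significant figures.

∂h/∂x = (138.65 − 139.12) / (603619 − 604004) = +0.001221
∂h/∂y = (138.85 − 139.12) / (5190694 − 5190394) = -0.0009000
|∇h| = √(0.001221² + -0.0009000²) = 0.001517

0.00152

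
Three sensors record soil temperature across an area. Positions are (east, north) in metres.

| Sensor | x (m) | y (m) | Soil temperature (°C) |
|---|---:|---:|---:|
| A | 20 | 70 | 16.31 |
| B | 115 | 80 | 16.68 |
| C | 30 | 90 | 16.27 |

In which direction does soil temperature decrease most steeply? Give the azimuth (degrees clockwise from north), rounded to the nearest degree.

Differences from A: to B (Δx, Δy, Δh) = (95, 10, +0.37); to C = (10, 20, -0.04).
Determinant of the coordinate differences = 95·20 − 10·10 = 1800.
∂T/∂x = [(+0.37)·20 − (-0.04)·10] / 1800 = +0.004333
∂T/∂y = [95·(-0.04) − 10·(+0.37)] / 1800 = -0.004167
Steepest decrease is along −∇f: components (-0.004333 E, +0.004167 N).
Azimuth = atan2(-0.004333, +0.004167) = 313.9° ≈ 314°.

314°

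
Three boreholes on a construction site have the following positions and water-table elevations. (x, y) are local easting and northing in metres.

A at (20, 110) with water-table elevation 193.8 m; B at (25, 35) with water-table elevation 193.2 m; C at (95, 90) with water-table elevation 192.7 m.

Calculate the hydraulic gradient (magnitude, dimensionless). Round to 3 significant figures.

With h = a·x + b·y + c and A as origin, the differences give:
  5·a + (-75)·b = -0.6
  75·a + (-20)·b = -1.1
Eliminate b (×(-20) and ×(-75), subtract): 5525·a = -70.50 → a = ∂h/∂x = -0.01276
Back-substitute: b = ∂h/∂y = +0.007149.
|∇h| = √(-0.01276² + 0.007149²) = 0.01463

0.0146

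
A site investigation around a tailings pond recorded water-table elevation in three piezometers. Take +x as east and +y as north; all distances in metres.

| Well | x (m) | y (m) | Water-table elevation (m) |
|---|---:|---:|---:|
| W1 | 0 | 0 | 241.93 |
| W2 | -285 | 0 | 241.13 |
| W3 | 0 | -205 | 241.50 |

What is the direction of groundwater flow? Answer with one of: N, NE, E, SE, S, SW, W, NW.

∂h/∂x = (241.13 − 241.93) / (-285 − 0) = +0.002807
∂h/∂y = (241.50 − 241.93) / (-205 − 0) = +0.002098
Flow = −∇h = (-0.002807 east, -0.002098 north), which points southwest.

SW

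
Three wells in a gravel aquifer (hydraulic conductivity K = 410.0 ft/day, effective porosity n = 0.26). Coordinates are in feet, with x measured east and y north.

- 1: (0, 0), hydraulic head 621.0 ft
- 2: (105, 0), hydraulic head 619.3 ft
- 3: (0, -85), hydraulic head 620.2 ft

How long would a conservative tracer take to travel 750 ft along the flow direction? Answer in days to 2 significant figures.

25 days

∂h/∂x = (619.3 − 621.0) / (105 − 0) = -0.01619
∂h/∂y = (620.2 − 621.0) / (-85 − 0) = +0.009412
|∇h| = √(-0.01619² + 0.009412²) = 0.01873
Seepage velocity v = K·i/n = 410.0 × 0.01873 / 0.26 = 29.54 ft/day.
t = 750 / 29.54 = 25.39 days.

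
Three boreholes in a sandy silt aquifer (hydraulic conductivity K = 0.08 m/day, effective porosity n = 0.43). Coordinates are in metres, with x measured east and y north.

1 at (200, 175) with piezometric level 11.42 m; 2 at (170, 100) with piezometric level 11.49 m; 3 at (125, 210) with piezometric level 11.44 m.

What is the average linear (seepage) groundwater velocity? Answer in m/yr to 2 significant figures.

0.062 m/yr

Taking 1 as reference: 2−1 = (-30, -75, +0.07); 3−1 = (-75, 35, +0.02).
Determinant of the coordinate differences = (-30)·35 − (-75)·(-75) = -6675.
∂h/∂x = [(+0.07)·35 − (+0.02)·(-75)] / -6675 = -0.0005918
∂h/∂y = [(-30)·(+0.02) − (-75)·(+0.07)] / -6675 = -0.0006966
|∇h| = √(-0.0005918² + -0.0006966²) = 0.000914
Seepage velocity v = K·i/n = 0.08 × 0.000914 / 0.43 = 0.00017 m/day = 0.06209 m/yr.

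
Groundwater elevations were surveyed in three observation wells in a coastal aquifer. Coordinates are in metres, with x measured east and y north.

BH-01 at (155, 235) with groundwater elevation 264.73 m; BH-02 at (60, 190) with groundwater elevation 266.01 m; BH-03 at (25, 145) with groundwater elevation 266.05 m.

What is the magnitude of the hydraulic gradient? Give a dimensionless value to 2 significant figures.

0.026

Taking BH-01 as reference: BH-02−BH-01 = (-95, -45, +1.28); BH-03−BH-01 = (-130, -90, +1.32).
Solve a·Δx + b·Δy = Δh: det = (-95)·(-90) − (-130)·(-45) = 2700.
∂h/∂x = [(+1.28)·(-90) − (+1.32)·(-45)] / 2700 = -0.02067
∂h/∂y = [(-95)·(+1.32) − (-130)·(+1.28)] / 2700 = +0.01519
|∇h| = √(-0.02067² + 0.01519²) = 0.02565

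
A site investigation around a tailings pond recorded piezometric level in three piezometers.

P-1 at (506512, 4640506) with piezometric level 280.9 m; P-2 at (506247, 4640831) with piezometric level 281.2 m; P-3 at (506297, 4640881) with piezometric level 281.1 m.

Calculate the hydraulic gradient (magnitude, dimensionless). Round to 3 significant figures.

With h = a·x + b·y + c and P-1 as origin, the differences give:
  (-265)·a + 325·b = +0.3
  (-215)·a + 375·b = +0.2
Eliminate b (×375 and ×325, subtract): -29500·a = 47.50 → a = ∂h/∂x = -0.001610
Back-substitute: b = ∂h/∂y = -0.0003898.
|∇h| = √(-0.001610² + -0.0003898²) = 0.001657

0.00166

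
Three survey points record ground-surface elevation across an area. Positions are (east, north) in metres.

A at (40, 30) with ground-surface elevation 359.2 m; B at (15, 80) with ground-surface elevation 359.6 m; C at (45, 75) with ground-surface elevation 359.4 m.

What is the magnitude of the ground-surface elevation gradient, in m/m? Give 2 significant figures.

Three-point gradient (reference A): Δ to B = (-25, 50, +0.4), Δ to C = (5, 45, +0.2).
∂z/∂x = -0.005818, ∂z/∂y = +0.005091 (det = -1375).
|∇f| = √(-0.005818² + 0.005091²) = 0.007731 m/m

0.0077 m/m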